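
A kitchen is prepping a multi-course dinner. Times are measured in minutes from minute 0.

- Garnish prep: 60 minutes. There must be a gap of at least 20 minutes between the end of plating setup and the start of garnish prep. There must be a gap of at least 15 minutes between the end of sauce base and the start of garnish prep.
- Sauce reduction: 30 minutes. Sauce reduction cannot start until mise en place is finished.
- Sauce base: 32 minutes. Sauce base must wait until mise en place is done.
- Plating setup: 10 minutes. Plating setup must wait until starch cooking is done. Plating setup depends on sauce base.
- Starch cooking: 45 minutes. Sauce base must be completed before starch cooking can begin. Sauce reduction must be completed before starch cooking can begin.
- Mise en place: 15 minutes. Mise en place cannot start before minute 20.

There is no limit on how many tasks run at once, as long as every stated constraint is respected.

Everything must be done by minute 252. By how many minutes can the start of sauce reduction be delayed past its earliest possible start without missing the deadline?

After its own release at minute 20, mise en place can start at minute 20 and finishes at minute 35.
Sauce reduction cannot begin until mise en place (finishes minute 35). It runs from minute 35 to 35 + 30 = minute 65.

Working backward from the deadline:
Garnish prep must finish by minute 252; it takes 60 minutes, so it must start by 252 − 60 = minute 192.
Plating setup must finish before garnish prep (must start by minute 192, minus 20-minute gap → minute 172). With a 10-minute duration, plating setup must start by 172 − 10 = minute 162.
Since plating setup (must start by minute 162) depends on it, starch cooking must finish by minute 162. Backing off its 45-minute duration gives a latest start of minute 117.
Since starch cooking (must start by minute 117) depends on it, sauce reduction must finish by minute 117. Backing off its 30-minute duration gives a latest start of minute 87.
So sauce reduction can start as early as minute 35 and as late as minute 87, giving 87 − 35 = 52 minutes of slack.

52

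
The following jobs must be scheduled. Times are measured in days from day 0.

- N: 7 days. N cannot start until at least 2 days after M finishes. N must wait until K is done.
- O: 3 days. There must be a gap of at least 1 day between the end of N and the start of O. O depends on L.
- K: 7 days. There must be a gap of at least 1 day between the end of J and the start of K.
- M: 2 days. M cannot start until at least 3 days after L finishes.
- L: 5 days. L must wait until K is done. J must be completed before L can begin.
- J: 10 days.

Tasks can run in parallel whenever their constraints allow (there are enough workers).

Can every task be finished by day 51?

Yes

Nothing blocks J, so it runs from day 0 to day 10.
K cannot begin until J (finishes day 10, plus 1-day gap → day 11). It runs from day 11 to 11 + 7 = day 18.
L needs all of K (finishes day 18); J (finishes day 10). That puts its earliest start at day 18; it finishes at 18 + 5 = day 23.
M cannot begin until L (finishes day 23, plus 3-day gap → day 26). It runs from day 26 to 26 + 2 = day 28.
N needs all of M (finishes day 28, plus 2-day gap → day 30); K (finishes day 18). That puts its earliest start at day 30; it finishes at 30 + 7 = day 37.
For O: N (finishes day 37, plus 1-day gap → day 38); L (finishes day 23). Taking the maximum gives a start of day 38, and it finishes at 38 + 3 = day 41.
Every task is finished by day 41, which is no later than the deadline of 51, so the schedule is feasible.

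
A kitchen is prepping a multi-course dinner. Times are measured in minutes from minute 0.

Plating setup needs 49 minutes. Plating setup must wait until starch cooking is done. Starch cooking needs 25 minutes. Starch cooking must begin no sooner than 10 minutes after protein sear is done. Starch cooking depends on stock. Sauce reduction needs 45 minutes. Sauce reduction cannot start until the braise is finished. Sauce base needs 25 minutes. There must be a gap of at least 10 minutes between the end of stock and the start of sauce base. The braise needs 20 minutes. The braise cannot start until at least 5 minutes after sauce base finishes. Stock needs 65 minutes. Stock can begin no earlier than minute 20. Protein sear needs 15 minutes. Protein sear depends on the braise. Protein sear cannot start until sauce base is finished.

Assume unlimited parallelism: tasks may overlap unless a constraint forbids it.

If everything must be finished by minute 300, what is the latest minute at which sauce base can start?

151

To finish by minute 300, plating setup (duration 49) must start no later than minute 251.
Starch cooking has to be done before plating setup (must start by minute 251). That means finishing by minute 251, i.e. starting by 251 − 25 = minute 226.
Protein sear feeds into starch cooking (must start by minute 226, minus 10-minute gap → minute 216); so protein sear must finish by minute 216 and therefore start by minute 201.
Sauce reduction must finish by minute 300; it takes 45 minutes, so it must start by 300 − 45 = minute 255.
The braise must finish in time for protein sear (must start by minute 201); sauce reduction (must start by minute 255). The tightest is minute 201, so the braise must start by 201 − 20 = minute 181.
For sauce base: the braise (must start by minute 181, minus 5-minute gap → minute 176); protein sear (must start by minute 201). The most restrictive is minute 176; with a 25-minute duration, sauce base must start by minute 151.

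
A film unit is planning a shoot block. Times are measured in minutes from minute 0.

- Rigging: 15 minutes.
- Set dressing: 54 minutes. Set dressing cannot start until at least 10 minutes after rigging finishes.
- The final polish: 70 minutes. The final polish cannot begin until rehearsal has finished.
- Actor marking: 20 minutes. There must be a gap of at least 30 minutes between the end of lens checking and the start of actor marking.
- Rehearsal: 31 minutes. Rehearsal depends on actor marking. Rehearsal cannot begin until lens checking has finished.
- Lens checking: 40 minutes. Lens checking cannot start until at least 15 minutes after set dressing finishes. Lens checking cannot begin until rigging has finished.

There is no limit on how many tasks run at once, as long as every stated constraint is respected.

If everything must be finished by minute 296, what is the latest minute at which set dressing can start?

The final polish must finish by minute 296; it takes 70 minutes, so it must start by 296 − 70 = minute 226.
Rehearsal has to be done before the final polish (must start by minute 226). That means finishing by minute 226, i.e. starting by 226 − 31 = minute 195.
Since rehearsal (must start by minute 195) depends on it, actor marking must finish by minute 195. Backing off its 20-minute duration gives a latest start of minute 175.
For lens checking: actor marking (must start by minute 175, minus 30-minute gap → minute 145); rehearsal (must start by minute 195). The most restrictive is minute 145; with a 40-minute duration, lens checking must start by minute 105.
Set dressing has to be done before lens checking (must start by minute 105, minus 15-minute gap → minute 90). That means finishing by minute 90, i.e. starting by 90 − 54 = minute 36.

36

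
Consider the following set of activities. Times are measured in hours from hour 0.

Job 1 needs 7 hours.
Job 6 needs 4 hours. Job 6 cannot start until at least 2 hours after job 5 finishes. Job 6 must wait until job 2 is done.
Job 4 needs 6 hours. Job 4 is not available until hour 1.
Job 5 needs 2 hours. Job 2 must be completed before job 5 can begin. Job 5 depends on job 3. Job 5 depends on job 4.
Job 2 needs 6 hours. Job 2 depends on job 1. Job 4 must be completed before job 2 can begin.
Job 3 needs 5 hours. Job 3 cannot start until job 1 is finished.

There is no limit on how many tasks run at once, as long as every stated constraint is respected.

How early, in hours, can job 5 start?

13

After its own release at hour 1, job 4 can start at hour 1 and finishes at hour 7.
Job 1 can start immediately at hour 0; it finishes at hour 7.
Job 3 cannot begin until job 1 (finishes hour 7). It runs from hour 7 to 7 + 5 = hour 12.
Job 2 has to wait for job 1 (finishes hour 7); job 4 (finishes hour 7). The latest of these is hour 7, so job 2 runs hour 7 to 7 + 6 = hour 13.
Job 5 waits on job 2 (finishes hour 13); job 3 (finishes hour 12); job 4 (finishes hour 7). The latest of these is hour 13, which is the earliest job 5 can start.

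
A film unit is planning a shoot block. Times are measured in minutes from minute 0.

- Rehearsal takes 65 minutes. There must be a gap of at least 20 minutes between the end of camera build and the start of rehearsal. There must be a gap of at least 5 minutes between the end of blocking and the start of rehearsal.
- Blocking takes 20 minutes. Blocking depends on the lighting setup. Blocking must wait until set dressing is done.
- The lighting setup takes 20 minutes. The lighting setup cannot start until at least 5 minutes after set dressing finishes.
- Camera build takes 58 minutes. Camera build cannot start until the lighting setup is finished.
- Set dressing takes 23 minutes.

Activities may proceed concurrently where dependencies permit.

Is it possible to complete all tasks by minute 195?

Nothing blocks set dressing, so it runs from minute 0 to minute 23.
The lighting setup cannot begin until set dressing (finishes minute 23, plus 5-minute gap → minute 28). It runs from minute 28 to 28 + 20 = minute 48.
Blocking has to wait for the lighting setup (finishes minute 48); set dressing (finishes minute 23). The latest of these is minute 48, so blocking runs minute 48 to 48 + 20 = minute 68.
Camera build waits on the lighting setup (finishes minute 48), so it starts at minute 48 and finishes at 48 + 58 = minute 106.
Rehearsal cannot start until camera build (finishes minute 106, plus 20-minute gap → minute 126); blocking (finishes minute 68, plus 5-minute gap → minute 73). The controlling bound is minute 126, so rehearsal finishes at 126 + 65 = minute 191.
Every task is finished by minute 191, which is no later than the deadline of 195, so the schedule is feasible.

Yes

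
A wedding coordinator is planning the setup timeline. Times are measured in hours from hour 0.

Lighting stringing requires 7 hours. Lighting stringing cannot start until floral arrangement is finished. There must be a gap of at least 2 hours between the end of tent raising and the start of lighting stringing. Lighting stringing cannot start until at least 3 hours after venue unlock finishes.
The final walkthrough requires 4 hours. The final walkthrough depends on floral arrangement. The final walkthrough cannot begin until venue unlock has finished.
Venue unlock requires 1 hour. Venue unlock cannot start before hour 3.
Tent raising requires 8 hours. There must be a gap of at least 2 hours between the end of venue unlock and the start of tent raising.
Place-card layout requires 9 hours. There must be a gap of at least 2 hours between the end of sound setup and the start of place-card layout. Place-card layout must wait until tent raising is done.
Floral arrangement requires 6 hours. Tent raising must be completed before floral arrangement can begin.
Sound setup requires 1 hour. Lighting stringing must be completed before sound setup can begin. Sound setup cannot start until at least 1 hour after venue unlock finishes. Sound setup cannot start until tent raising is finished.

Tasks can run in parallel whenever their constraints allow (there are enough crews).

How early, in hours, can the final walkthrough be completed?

Venue unlock cannot begin until its own release at hour 3. It runs from hour 3 to 3 + 1 = hour 4.
Tent raising cannot begin until venue unlock (finishes hour 4, plus 2-hour gap → hour 6). It runs from hour 6 to 6 + 8 = hour 14.
After tent raising (finishes hour 14), floral arrangement can start at hour 14 and finishes at hour 20.
The final walkthrough has to wait for floral arrangement (finishes hour 20); venue unlock (finishes hour 4). The latest of these is hour 20, so the final walkthrough runs hour 20 to 20 + 4 = hour 24.

24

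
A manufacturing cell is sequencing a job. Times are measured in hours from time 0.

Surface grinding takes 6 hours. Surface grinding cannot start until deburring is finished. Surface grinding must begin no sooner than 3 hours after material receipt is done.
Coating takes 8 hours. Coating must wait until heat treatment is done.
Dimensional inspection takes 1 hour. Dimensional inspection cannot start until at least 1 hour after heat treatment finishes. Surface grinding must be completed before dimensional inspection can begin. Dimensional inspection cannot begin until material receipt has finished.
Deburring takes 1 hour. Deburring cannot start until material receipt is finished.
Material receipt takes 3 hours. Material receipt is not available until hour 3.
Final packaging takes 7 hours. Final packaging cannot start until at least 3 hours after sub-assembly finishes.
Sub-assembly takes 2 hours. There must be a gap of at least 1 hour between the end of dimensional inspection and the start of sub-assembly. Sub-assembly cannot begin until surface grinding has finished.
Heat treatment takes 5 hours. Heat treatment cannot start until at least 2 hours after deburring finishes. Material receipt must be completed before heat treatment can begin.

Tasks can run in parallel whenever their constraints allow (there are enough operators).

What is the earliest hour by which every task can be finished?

After its own release at hour 3, material receipt can start at hour 3 and finishes at hour 6.
Deburring cannot begin until material receipt (finishes hour 6). It runs from hour 6 to 6 + 1 = hour 7.
Surface grinding has to wait for deburring (finishes hour 7); material receipt (finishes hour 6, plus 3-hour gap → hour 9). The latest of these is hour 9, so surface grinding runs hour 9 to 9 + 6 = hour 15.
Heat treatment cannot start until deburring (finishes hour 7, plus 2-hour gap → hour 9); material receipt (finishes hour 6). The controlling bound is hour 9, so heat treatment finishes at 9 + 5 = hour 14.
Coating cannot begin until heat treatment (finishes hour 14). It runs from hour 14 to 14 + 8 = hour 22.
Dimensional inspection cannot start until heat treatment (finishes hour 14, plus 1-hour gap → hour 15); surface grinding (finishes hour 15); material receipt (finishes hour 6). The controlling bound is hour 15, so dimensional inspection finishes at 15 + 1 = hour 16.
Sub-assembly cannot start until dimensional inspection (finishes hour 16, plus 1-hour gap → hour 17); surface grinding (finishes hour 15). The controlling bound is hour 17, so sub-assembly finishes at 17 + 2 = hour 19.
Final packaging cannot begin until sub-assembly (finishes hour 19, plus 3-hour gap → hour 22). It runs from hour 22 to 22 + 7 = hour 29.
All tasks are finished once the last one completes. Finish times: Material receipt at 6, Deburring at 7, Heat treatment at 14, Surface grinding at 15, Dimensional inspection at 16, Coating at 22, Sub-assembly at 19, Final packaging at 29. The latest is hour 29.

29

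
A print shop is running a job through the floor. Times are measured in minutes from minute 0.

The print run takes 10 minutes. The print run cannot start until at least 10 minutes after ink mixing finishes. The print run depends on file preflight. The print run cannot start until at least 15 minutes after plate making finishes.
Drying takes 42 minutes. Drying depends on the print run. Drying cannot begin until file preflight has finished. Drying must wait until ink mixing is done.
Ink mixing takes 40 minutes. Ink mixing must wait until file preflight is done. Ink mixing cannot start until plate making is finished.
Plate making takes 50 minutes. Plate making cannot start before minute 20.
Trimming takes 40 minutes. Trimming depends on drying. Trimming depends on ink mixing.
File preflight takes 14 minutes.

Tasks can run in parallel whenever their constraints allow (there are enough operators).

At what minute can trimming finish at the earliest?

Plate making cannot begin until its own release at minute 20. It runs from minute 20 to 20 + 50 = minute 70.
Nothing blocks file preflight, so it runs from minute 0 to minute 14.
Ink mixing has to wait for file preflight (finishes minute 14); plate making (finishes minute 70). The latest of these is minute 70, so ink mixing runs minute 70 to 70 + 40 = minute 110.
The print run has to wait for ink mixing (finishes minute 110, plus 10-minute gap → minute 120); file preflight (finishes minute 14); plate making (finishes minute 70, plus 15-minute gap → minute 85). The latest of these is minute 120, so the print run runs minute 120 to 120 + 10 = minute 130.
Drying cannot start until the print run (finishes minute 130); file preflight (finishes minute 14); ink mixing (finishes minute 110). The controlling bound is minute 130, so drying finishes at 130 + 42 = minute 172.
Trimming needs all of drying (finishes minute 172); ink mixing (finishes minute 110). That puts its earliest start at minute 172; it finishes at 172 + 40 = minute 212.

212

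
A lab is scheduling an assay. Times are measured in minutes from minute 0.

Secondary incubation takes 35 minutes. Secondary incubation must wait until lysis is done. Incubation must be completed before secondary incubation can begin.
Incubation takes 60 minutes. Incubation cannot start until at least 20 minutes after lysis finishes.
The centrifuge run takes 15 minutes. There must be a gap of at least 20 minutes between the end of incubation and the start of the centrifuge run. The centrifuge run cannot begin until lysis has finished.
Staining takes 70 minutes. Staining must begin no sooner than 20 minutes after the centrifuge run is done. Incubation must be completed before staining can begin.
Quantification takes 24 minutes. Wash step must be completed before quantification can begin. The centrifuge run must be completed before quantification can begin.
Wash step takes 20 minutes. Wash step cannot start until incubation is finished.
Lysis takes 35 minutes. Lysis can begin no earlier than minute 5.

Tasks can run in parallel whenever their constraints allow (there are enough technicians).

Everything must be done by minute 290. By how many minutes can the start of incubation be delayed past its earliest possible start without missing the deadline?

45

Lysis cannot begin until its own release at minute 5. It runs from minute 5 to 5 + 35 = minute 40.
Incubation cannot begin until lysis (finishes minute 40, plus 20-minute gap → minute 60). It runs from minute 60 to 60 + 60 = minute 120.

Working backward from the deadline:
Staining must finish by minute 290; it takes 70 minutes, so it must start by 290 − 70 = minute 220.
Nothing follows quantification; the deadline of minute 290 is its only limit. It must start by 290 − 24 = minute 266.
The centrifuge run feeds staining (must start by minute 220, minus 20-minute gap → minute 200); quantification (must start by minute 266). Taking the minimum, the centrifuge run must finish by minute 200 and start by 200 − 15 = minute 185.
Wash step has to be done before quantification (must start by minute 266). That means finishing by minute 266, i.e. starting by 266 − 20 = minute 246.
To finish by minute 290, secondary incubation (duration 35) must start no later than minute 255.
Incubation has several dependents: the centrifuge run (must start by minute 185, minus 20-minute gap → minute 165); wash step (must start by minute 246); staining (must start by minute 220); secondary incubation (must start by minute 255). The earliest of those limits is minute 165, so incubation must start by 165 − 60 = minute 105.
So incubation can start as early as minute 60 and as late as minute 105, giving 105 − 60 = 45 minutes of slack.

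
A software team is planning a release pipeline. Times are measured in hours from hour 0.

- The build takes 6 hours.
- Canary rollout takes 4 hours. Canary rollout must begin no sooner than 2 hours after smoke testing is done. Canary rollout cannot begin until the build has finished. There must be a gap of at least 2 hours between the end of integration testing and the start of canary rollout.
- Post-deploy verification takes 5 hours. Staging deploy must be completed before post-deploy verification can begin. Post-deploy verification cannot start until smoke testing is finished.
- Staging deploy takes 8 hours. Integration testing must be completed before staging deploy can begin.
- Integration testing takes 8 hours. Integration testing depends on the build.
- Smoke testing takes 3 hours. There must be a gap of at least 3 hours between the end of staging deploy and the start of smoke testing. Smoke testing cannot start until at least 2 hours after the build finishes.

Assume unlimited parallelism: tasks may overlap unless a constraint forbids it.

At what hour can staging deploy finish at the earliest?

22

The build has no prerequisites, so it starts at hour 0 and finishes at hour 6.
Integration testing waits on the build (finishes hour 6), so it starts at hour 6 and finishes at 6 + 8 = hour 14.
After integration testing (finishes hour 14), staging deploy can start at hour 14 and finishes at hour 22.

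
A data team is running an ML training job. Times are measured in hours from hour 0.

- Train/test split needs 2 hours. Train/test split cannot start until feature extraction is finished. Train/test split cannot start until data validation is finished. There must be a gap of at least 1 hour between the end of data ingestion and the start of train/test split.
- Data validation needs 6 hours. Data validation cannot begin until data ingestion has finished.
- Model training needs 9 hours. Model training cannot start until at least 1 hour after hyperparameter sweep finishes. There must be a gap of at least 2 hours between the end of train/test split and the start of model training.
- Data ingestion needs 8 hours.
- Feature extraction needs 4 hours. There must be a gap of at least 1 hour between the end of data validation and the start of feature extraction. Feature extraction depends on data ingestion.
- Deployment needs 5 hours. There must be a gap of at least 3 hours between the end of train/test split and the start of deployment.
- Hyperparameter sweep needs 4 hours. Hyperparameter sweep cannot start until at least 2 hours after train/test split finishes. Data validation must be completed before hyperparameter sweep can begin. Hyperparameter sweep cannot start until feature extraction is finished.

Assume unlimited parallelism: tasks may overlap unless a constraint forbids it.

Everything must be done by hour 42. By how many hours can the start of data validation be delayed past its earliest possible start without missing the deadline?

5

Data ingestion has no prerequisites, so it starts at hour 0 and finishes at hour 8.
After data ingestion (finishes hour 8), data validation can start at hour 8 and finishes at hour 14.

Working backward from the deadline:
Model training has no dependents, so it just needs to finish by hour 42. Starting by 42 − 9 = hour 33 achieves that.
Since model training (must start by hour 33, minus 1-hour gap → hour 32) depends on it, hyperparameter sweep must finish by hour 32. Backing off its 4-hour duration gives a latest start of hour 28.
To finish by hour 42, deployment (duration 5) must start no later than hour 37.
Train/test split feeds hyperparameter sweep (must start by hour 28, minus 2-hour gap → hour 26); model training (must start by hour 33, minus 2-hour gap → hour 31); deployment (must start by hour 37, minus 3-hour gap → hour 34). Taking the minimum, train/test split must finish by hour 26 and start by 26 − 2 = hour 24.
For feature extraction: train/test split (must start by hour 24); hyperparameter sweep (must start by hour 28). The most restrictive is hour 24; with a 4-hour duration, feature extraction must start by hour 20.
For data validation: feature extraction (must start by hour 20, minus 1-hour gap → hour 19); train/test split (must start by hour 24); hyperparameter sweep (must start by hour 28). The most restrictive is hour 19; with a 6-hour duration, data validation must start by hour 13.
So data validation can start as early as hour 8 and as late as hour 13, giving 13 − 8 = 5 hours of slack.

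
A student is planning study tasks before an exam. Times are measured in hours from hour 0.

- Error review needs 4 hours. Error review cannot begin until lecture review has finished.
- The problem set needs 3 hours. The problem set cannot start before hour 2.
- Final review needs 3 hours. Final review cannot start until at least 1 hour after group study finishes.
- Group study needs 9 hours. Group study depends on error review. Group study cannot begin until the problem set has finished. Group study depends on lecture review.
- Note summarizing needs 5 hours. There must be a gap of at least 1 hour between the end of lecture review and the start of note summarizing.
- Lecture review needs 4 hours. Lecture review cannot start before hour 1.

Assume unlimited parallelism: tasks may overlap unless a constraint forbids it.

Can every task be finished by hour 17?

No

After its own release at hour 2, the problem set can start at hour 2 and finishes at hour 5.
Lecture review waits on its own release at hour 1, so it starts at hour 1 and finishes at 1 + 4 = hour 5.
Note summarizing cannot begin until lecture review (finishes hour 5, plus 1-hour gap → hour 6). It runs from hour 6 to 6 + 5 = hour 11.
Error review cannot begin until lecture review (finishes hour 5). It runs from hour 5 to 5 + 4 = hour 9.
Group study needs all of error review (finishes hour 9); the problem set (finishes hour 5); lecture review (finishes hour 5). That puts its earliest start at hour 9; it finishes at 9 + 9 = hour 18.
Final review waits on group study (finishes hour 18, plus 1-hour gap → hour 19), so it starts at hour 19 and finishes at 19 + 3 = hour 22.
The earliest everything can be done is hour 22, which is after the deadline of 17, so it is not possible.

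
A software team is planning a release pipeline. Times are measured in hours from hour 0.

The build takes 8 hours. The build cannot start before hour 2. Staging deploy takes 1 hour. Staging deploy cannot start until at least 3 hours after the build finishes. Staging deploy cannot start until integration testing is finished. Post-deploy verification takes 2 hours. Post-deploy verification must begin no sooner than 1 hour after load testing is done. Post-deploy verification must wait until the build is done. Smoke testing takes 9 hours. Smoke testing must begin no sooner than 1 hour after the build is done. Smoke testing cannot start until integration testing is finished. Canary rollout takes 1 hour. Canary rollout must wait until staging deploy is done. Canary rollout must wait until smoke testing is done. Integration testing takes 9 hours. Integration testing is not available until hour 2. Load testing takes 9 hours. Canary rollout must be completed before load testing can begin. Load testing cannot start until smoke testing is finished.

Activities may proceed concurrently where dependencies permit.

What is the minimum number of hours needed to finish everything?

33

Integration testing cannot begin until its own release at hour 2. It runs from hour 2 to 2 + 9 = hour 11.
The build cannot begin until its own release at hour 2. It runs from hour 2 to 2 + 8 = hour 10.
For smoke testing: the build (finishes hour 10, plus 1-hour gap → hour 11); integration testing (finishes hour 11). Taking the maximum gives a start of hour 11, and it finishes at 11 + 9 = hour 20.
For staging deploy: the build (finishes hour 10, plus 3-hour gap → hour 13); integration testing (finishes hour 11). Taking the maximum gives a start of hour 13, and it finishes at 13 + 1 = hour 14.
Canary rollout needs all of staging deploy (finishes hour 14); smoke testing (finishes hour 20). That puts its earliest start at hour 20; it finishes at 20 + 1 = hour 21.
For load testing: canary rollout (finishes hour 21); smoke testing (finishes hour 20). Taking the maximum gives a start of hour 21, and it finishes at 21 + 9 = hour 30.
Post-deploy verification cannot start until load testing (finishes hour 30, plus 1-hour gap → hour 31); the build (finishes hour 10). The controlling bound is hour 31, so post-deploy verification finishes at 31 + 2 = hour 33.
All tasks are finished once the last one completes. Finish times: The build at 10, Integration testing at 11, Staging deploy at 14, Smoke testing at 20, Canary rollout at 21, Load testing at 30, Post-deploy verification at 33. The latest is hour 33.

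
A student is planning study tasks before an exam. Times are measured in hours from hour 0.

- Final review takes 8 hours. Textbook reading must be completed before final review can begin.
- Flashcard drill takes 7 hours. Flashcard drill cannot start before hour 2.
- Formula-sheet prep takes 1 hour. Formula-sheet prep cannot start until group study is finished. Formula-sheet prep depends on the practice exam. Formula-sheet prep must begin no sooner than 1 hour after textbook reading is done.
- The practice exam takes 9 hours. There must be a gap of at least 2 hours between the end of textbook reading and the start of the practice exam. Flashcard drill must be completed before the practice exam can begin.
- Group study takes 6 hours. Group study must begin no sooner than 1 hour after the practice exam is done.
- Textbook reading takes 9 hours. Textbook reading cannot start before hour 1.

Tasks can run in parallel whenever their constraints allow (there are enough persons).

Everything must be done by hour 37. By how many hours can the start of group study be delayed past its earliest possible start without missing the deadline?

8

After its own release at hour 2, flashcard drill can start at hour 2 and finishes at hour 9.
Textbook reading waits on its own release at hour 1, so it starts at hour 1 and finishes at 1 + 9 = hour 10.
The practice exam cannot start until textbook reading (finishes hour 10, plus 2-hour gap → hour 12); flashcard drill (finishes hour 9). The controlling bound is hour 12, so the practice exam finishes at 12 + 9 = hour 21.
Group study waits on the practice exam (finishes hour 21, plus 1-hour gap → hour 22), so it starts at hour 22 and finishes at 22 + 6 = hour 28.

Working backward from the deadline:
To finish by hour 37, formula-sheet prep (duration 1) must start no later than hour 36.
Group study has to be done before formula-sheet prep (must start by hour 36). That means finishing by hour 36, i.e. starting by 36 − 6 = hour 30.
So group study can start as early as hour 22 and as late as hour 30, giving 30 − 22 = 8 hours of slack.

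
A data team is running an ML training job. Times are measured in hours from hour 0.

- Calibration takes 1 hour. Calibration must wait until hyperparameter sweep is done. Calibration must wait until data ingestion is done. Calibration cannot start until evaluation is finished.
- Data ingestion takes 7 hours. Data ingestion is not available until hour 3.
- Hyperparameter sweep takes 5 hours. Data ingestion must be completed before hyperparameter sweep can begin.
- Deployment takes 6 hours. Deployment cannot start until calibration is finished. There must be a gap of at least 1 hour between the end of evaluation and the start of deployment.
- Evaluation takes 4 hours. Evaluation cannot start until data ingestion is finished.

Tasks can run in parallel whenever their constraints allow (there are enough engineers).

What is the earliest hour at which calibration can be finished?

16

After its own release at hour 3, data ingestion can start at hour 3 and finishes at hour 10.
After data ingestion (finishes hour 10), evaluation can start at hour 10 and finishes at hour 14.
After data ingestion (finishes hour 10), hyperparameter sweep can start at hour 10 and finishes at hour 15.
Calibration cannot start until hyperparameter sweep (finishes hour 15); data ingestion (finishes hour 10); evaluation (finishes hour 14). The controlling bound is hour 15, so calibration finishes at 15 + 1 = hour 16.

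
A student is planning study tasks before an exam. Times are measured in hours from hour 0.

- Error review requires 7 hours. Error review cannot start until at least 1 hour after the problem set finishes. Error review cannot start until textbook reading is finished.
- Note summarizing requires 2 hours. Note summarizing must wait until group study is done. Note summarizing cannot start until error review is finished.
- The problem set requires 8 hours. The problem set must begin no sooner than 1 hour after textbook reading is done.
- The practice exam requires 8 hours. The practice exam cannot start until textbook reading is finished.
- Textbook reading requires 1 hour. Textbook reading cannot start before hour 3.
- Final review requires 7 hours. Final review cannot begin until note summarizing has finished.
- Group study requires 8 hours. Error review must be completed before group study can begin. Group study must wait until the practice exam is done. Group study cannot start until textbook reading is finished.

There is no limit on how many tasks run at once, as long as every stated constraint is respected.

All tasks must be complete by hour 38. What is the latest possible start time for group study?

Nothing follows final review; the deadline of hour 38 is its only limit. It must start by 38 − 7 = hour 31.
Note summarizing must finish before final review (must start by hour 31). With a 2-hour duration, note summarizing must start by 31 − 2 = hour 29.
Since note summarizing (must start by hour 29) depends on it, group study must finish by hour 29. Backing off its 8-hour duration gives a latest start of hour 21.

21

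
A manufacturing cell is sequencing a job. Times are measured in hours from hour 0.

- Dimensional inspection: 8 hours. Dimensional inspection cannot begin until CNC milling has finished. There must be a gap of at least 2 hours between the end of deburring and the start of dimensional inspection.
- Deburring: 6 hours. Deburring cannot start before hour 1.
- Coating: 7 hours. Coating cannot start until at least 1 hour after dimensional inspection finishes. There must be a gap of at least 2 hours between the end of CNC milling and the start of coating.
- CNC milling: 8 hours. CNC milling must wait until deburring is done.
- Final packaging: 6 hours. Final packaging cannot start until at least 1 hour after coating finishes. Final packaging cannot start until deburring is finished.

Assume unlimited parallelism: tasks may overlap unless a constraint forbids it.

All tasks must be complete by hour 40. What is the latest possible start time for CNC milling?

9

Nothing follows final packaging; the deadline of hour 40 is its only limit. It must start by 40 − 6 = hour 34.
Since final packaging (must start by hour 34, minus 1-hour gap → hour 33) depends on it, coating must finish by hour 33. Backing off its 7-hour duration gives a latest start of hour 26.
Dimensional inspection has to be done before coating (must start by hour 26, minus 1-hour gap → hour 25). That means finishing by hour 25, i.e. starting by 25 − 8 = hour 17.
CNC milling feeds dimensional inspection (must start by hour 17); coating (must start by hour 26, minus 2-hour gap → hour 24). Taking the minimum, CNC milling must finish by hour 17 and start by 17 − 8 = hour 9.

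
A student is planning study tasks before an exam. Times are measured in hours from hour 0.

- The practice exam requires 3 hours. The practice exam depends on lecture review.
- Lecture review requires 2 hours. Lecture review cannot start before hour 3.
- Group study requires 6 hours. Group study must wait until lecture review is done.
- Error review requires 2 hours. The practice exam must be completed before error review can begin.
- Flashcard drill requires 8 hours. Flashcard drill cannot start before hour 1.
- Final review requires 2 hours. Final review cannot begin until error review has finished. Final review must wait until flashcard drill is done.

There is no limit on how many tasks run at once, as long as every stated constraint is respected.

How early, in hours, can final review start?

10

Flashcard drill cannot begin until its own release at hour 1. It runs from hour 1 to 1 + 8 = hour 9.
Lecture review waits on its own release at hour 3, so it starts at hour 3 and finishes at 3 + 2 = hour 5.
After lecture review (finishes hour 5), the practice exam can start at hour 5 and finishes at hour 8.
After the practice exam (finishes hour 8), error review can start at hour 8 and finishes at hour 10.
Final review waits on error review (finishes hour 10); flashcard drill (finishes hour 9). The latest of these is hour 10, which is the earliest final review can start.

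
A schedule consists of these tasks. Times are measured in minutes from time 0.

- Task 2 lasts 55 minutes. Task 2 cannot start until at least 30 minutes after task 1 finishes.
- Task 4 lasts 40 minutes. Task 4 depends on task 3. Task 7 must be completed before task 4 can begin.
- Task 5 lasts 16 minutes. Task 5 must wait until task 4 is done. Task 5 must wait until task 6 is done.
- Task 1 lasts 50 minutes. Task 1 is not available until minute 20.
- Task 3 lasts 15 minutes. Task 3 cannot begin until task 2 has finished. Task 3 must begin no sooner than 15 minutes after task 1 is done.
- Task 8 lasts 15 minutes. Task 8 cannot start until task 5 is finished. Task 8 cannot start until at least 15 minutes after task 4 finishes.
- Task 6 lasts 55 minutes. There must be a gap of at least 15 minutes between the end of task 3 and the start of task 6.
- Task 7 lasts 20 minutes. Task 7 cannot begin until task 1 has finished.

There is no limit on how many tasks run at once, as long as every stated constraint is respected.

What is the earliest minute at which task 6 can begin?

After its own release at minute 20, task 1 can start at minute 20 and finishes at minute 70.
After task 1 (finishes minute 70, plus 30-minute gap → minute 100), task 2 can start at minute 100 and finishes at minute 155.
Task 3 needs all of task 2 (finishes minute 155); task 1 (finishes minute 70, plus 15-minute gap → minute 85). That puts its earliest start at minute 155; it finishes at 155 + 15 = minute 170.
Task 6 waits on task 3 (finishes minute 170, plus 15-minute gap → minute 185), so the earliest it can start is minute 185.

185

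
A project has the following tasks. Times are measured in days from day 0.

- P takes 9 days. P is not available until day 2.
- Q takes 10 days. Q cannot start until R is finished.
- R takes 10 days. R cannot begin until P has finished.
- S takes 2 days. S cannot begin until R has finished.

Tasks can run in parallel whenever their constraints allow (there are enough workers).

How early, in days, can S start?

21

After its own release at day 2, P can start at day 2 and finishes at day 11.
R cannot begin until P (finishes day 11). It runs from day 11 to 11 + 10 = day 21.
S waits on R (finishes day 21), so the earliest it can start is day 21.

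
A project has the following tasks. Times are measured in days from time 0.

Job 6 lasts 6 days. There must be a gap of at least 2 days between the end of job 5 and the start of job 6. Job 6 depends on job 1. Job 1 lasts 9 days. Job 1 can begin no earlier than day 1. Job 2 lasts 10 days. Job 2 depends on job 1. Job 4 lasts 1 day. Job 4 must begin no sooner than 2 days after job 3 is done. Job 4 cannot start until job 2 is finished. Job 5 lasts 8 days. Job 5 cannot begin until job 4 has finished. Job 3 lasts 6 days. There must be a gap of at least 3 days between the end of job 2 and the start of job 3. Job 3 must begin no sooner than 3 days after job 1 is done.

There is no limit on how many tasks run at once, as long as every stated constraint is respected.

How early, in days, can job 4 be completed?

32

Job 1 cannot begin until its own release at day 1. It runs from day 1 to 1 + 9 = day 10.
Job 2 waits on job 1 (finishes day 10), so it starts at day 10 and finishes at 10 + 10 = day 20.
Job 3 needs all of job 2 (finishes day 20, plus 3-day gap → day 23); job 1 (finishes day 10, plus 3-day gap → day 13). That puts its earliest start at day 23; it finishes at 23 + 6 = day 29.
Job 4 needs all of job 3 (finishes day 29, plus 2-day gap → day 31); job 2 (finishes day 20). That puts its earliest start at day 31; it finishes at 31 + 1 = day 32.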